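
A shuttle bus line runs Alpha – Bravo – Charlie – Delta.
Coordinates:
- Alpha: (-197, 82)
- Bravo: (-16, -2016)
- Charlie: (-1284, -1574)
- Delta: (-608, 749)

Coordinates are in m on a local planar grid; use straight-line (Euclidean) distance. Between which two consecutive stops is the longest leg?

Leg distances:
Alpha→Bravo: 2105.8 m
Bravo→Charlie: 1342.8 m
Charlie→Delta: 2419.4 m
The longest leg is Charlie–Delta at 2419.4 m.

Charlie–Delta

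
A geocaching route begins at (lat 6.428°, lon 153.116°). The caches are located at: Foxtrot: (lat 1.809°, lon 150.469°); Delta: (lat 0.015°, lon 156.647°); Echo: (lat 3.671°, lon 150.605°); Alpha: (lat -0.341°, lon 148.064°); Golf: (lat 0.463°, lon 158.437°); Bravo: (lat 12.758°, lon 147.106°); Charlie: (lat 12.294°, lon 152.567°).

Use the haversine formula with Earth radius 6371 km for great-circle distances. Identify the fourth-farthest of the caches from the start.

Distances from the start ((lat 6.428°, lon 153.116°)):
Bravo: 963.9 km
Alpha: 938.5 km
Golf: 887.9 km
Delta: 813.6 km
Charlie: 655.0 km
Foxtrot: 591.6 km
Echo: 413.9 km
The fourth-farthest is Delta at 813.6 km.

Delta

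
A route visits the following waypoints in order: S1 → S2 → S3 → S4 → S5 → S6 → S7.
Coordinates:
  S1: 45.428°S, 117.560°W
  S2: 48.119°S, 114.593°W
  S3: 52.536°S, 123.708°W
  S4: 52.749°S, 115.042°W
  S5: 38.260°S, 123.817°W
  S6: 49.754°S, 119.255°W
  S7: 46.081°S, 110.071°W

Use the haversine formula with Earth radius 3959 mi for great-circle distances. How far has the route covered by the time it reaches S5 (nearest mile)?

Leg distances:
S1→S2: 233.0 mi  (cumulative 233.0 mi)
S2→S3: 504.2 mi  (cumulative 737.1 mi)
S3→S4: 363.4 mi  (cumulative 1100.6 mi)
S4→S5: 1085.7 mi  (cumulative 2186.3 mi)
Cumulative distance at S5 ≈ 2186 mi.

2186 mi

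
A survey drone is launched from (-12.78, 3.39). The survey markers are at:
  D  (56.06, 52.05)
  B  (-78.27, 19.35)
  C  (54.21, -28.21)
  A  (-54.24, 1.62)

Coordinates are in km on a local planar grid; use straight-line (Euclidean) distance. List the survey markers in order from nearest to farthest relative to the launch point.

A, B, C, D

Distances from the launch point:
A (-54.24, 1.62): 41.5 km
B (-78.27, 19.35): 67.4 km
C (54.21, -28.21): 74.1 km
D (56.06, 52.05): 84.3 km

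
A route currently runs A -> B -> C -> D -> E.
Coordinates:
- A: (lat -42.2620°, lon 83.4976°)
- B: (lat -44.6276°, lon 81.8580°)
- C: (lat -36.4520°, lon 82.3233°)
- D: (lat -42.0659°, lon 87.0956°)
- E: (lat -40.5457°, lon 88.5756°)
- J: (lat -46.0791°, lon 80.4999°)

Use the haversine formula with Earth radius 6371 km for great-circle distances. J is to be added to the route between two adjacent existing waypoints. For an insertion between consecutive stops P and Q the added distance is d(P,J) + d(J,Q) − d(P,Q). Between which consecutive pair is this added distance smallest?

Added distance for inserting J between each consecutive pair:
A–B: 385.8 km
B–C: 364.4 km
C–D: 1024.2 km
D–E: 1377.3 km
Smallest added distance is 364.4 km, inserting between B and C.

between B and C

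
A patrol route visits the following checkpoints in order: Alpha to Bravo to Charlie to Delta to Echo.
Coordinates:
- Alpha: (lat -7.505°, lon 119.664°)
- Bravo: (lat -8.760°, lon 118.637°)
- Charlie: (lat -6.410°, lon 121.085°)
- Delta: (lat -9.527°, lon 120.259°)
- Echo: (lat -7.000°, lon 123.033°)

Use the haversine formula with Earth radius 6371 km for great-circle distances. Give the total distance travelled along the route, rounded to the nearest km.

Leg distances:
Alpha→Bravo: 179.6 km  (cumulative 179.6 km)
Bravo→Charlie: 375.6 km  (cumulative 555.2 km)
Charlie→Delta: 358.3 km  (cumulative 913.5 km)
Delta→Echo: 414.9 km  (cumulative 1328.4 km)
Total route length ≈ 1328 km.

1328 km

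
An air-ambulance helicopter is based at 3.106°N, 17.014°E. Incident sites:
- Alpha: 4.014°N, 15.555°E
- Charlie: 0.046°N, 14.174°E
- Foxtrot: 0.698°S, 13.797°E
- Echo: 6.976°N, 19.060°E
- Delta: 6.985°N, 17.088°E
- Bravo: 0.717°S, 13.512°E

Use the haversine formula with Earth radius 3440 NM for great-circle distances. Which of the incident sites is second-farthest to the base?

Distance to each, sorted:
Bravo: 311.2 NM
Foxtrot: 299.1 NM
Echo: 262.6 NM
Charlie: 250.6 NM
Delta: 232.9 NM
Alpha: 103.0 NM
The second-farthest is Foxtrot at 299.1 NM.

Foxtrot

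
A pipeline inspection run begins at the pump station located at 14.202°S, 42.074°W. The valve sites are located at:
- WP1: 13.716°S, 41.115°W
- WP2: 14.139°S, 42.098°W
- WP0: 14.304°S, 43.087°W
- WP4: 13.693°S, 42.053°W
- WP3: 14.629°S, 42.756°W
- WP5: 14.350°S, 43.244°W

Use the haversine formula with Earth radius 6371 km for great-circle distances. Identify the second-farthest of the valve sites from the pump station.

WP1

Distance to each, sorted:
WP5: 127.1 km
WP1: 116.7 km
WP0: 109.8 km
WP3: 87.5 km
WP4: 56.6 km
WP2: 7.5 km
The second-farthest is WP1 at 116.7 km.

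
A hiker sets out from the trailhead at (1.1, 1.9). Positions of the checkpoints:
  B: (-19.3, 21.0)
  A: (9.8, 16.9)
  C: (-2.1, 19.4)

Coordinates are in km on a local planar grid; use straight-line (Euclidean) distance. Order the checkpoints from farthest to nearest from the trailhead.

Distance from the trailhead at (1.1, 1.9) to each:
B (-19.3, 21.0): 27.9 km
C (-2.1, 19.4): 17.8 km
A (9.8, 16.9): 17.3 km

B, C, A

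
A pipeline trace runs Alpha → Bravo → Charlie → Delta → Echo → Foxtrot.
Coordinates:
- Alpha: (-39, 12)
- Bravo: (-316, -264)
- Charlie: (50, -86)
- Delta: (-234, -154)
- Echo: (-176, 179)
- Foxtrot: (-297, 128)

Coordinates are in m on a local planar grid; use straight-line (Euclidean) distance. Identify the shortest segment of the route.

Echo–Foxtrot

Leg distances:
Alpha→Bravo: 391.0 m
Bravo→Charlie: 407.0 m
Charlie→Delta: 292.0 m
Delta→Echo: 338.0 m
Echo→Foxtrot: 131.3 m
The shortest leg is Echo–Foxtrot at 131.3 m.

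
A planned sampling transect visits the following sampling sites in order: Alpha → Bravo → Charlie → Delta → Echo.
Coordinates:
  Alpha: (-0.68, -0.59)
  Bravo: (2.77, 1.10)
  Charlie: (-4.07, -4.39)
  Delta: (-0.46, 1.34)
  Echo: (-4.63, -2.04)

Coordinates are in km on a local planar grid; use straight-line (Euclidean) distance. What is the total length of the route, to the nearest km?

Leg distances:
Alpha→Bravo: 3.8 km  (cumulative 3.8 km)
Bravo→Charlie: 8.8 km  (cumulative 12.6 km)
Charlie→Delta: 6.8 km  (cumulative 19.4 km)
Delta→Echo: 5.4 km  (cumulative 24.8 km)
Total route length ≈ 25 km.

25 km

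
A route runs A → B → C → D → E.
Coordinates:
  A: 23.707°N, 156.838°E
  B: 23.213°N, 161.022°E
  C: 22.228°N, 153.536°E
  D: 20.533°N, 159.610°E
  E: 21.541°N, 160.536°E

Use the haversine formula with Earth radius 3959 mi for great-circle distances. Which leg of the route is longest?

B–C

Leg distances:
A→B: 267.4 mi
B→C: 481.9 mi
C→D: 407.9 mi
D→E: 91.7 mi
The longest leg is B–C at 481.9 mi.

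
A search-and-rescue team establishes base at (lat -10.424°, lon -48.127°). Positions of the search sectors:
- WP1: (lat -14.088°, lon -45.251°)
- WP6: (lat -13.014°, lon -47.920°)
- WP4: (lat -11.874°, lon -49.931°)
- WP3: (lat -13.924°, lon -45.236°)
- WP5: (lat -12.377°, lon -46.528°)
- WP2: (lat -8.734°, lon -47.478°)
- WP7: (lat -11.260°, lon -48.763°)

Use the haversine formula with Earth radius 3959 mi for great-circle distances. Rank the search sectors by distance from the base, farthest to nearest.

Distance from the base at (lat -10.424°, lon -48.127°) to each:
WP1 (lat -14.088°, lon -45.251°): 319.1 mi
WP3 (lat -13.924°, lon -45.236°): 310.8 mi
WP6 (lat -13.014°, lon -47.920°): 179.5 mi
WP5 (lat -12.377°, lon -46.528°): 173.0 mi
WP4 (lat -11.874°, lon -49.931°): 158.1 mi
WP2 (lat -8.734°, lon -47.478°): 124.9 mi
WP7 (lat -11.260°, lon -48.763°): 72.1 mi

WP1, WP3, WP6, WP5, WP4, WP2, WP7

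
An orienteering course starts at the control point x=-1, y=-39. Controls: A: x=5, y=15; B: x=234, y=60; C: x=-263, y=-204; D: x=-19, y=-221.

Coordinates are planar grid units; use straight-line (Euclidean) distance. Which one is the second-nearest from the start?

D

Distances from the start (x=-1, y=-39):
A: 54.3
D: 182.9
B: 255.0
C: 309.6
The second-nearest is D at 182.9.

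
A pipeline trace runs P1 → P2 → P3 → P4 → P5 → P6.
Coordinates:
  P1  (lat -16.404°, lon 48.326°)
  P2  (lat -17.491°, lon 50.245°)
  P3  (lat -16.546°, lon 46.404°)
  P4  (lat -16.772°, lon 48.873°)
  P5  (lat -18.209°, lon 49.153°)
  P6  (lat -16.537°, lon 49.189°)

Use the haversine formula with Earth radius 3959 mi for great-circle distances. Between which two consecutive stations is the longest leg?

P2–P3

Leg distances:
P1→P2: 147.4 mi
P2→P3: 262.0 mi
P3→P4: 164.2 mi
P4→P5: 101.0 mi
P5→P6: 115.6 mi
The longest leg is P2–P3 at 262.0 mi.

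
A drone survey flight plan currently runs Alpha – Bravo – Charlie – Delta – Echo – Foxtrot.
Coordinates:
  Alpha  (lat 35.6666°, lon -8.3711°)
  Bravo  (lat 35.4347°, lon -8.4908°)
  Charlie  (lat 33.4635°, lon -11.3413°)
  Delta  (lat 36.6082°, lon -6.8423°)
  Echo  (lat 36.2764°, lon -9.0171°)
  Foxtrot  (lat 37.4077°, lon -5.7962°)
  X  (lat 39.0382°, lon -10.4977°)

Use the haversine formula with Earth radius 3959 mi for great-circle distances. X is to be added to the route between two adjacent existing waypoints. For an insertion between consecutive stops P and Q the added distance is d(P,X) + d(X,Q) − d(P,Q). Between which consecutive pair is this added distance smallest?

Added distance for inserting X between each consecutive pair:
Alpha–Bravo: 515.6 mi
Bravo–Charlie: 448.4 mi
Charlie–Delta: 314.2 mi
Delta–Echo: 345.0 mi
Echo–Foxtrot: 291.7 mi
Smallest added distance is 291.7 mi, inserting between Echo and Foxtrot.

between Echo and Foxtrot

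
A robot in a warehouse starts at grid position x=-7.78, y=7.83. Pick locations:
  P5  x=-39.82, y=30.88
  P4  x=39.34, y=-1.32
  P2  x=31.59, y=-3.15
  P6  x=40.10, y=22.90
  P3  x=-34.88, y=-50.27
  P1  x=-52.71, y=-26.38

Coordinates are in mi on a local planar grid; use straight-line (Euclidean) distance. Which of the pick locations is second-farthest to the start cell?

Distance to each, sorted:
P3: 64.1 mi
P1: 56.5 mi
P6: 50.2 mi
P4: 48.0 mi
P2: 40.9 mi
P5: 39.5 mi
The second-farthest is P1 at 56.5 mi.

P1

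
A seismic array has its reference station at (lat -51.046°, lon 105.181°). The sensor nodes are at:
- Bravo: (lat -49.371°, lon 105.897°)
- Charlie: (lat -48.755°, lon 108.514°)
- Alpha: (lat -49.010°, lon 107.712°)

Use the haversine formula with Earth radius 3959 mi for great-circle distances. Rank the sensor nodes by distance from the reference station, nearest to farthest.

Bravo, Alpha, Charlie

Computing each great-circle distance from (lat -51.046°, lon 105.181°):
Bravo (lat -49.371°, lon 105.897°): 120.0 mi
Alpha (lat -49.010°, lon 107.712°): 180.0 mi
Charlie (lat -48.755°, lon 108.514°): 216.9 mi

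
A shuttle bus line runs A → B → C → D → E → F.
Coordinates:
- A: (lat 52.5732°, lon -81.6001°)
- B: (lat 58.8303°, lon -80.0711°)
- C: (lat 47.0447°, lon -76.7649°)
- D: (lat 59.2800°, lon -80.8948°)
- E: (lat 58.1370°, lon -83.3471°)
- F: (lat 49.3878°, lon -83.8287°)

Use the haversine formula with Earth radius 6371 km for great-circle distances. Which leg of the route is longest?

Leg distances:
A→B: 702.3 km
B→C: 1328.7 km
C→D: 1387.4 km
D→E: 190.3 km
E→F: 973.4 km
The longest leg is C–D at 1387.4 km.

C–D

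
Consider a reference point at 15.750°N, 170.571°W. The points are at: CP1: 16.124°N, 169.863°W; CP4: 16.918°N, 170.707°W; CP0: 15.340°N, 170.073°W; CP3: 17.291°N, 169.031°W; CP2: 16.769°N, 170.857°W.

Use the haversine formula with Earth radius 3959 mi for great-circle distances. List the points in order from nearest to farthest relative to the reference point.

Distances from the reference point:
CP0 15.340°N, 170.073°W: 43.6 mi
CP1 16.124°N, 169.863°W: 53.7 mi
CP2 16.769°N, 170.857°W: 72.9 mi
CP4 16.918°N, 170.707°W: 81.2 mi
CP3 17.291°N, 169.031°W: 147.5 mi

CP0, CP1, CP2, CP4, CP3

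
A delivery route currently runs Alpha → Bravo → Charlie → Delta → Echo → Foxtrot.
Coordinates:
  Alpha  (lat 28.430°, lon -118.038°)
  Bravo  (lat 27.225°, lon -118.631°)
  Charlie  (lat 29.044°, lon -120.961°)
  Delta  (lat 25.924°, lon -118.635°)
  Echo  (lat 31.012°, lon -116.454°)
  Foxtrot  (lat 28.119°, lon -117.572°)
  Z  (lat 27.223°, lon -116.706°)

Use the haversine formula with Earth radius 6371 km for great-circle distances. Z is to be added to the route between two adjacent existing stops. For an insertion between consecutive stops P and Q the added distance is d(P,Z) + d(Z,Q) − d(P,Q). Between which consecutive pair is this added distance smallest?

between Delta and Echo

Added distance for inserting Z between each consecutive pair:
Alpha–Bravo: 231.7 km
Bravo–Charlie: 348.9 km
Charlie–Delta: 287.9 km
Delta–Echo: 57.6 km
Echo–Foxtrot: 213.8 km
Smallest added distance is 57.6 km, inserting between Delta and Echo.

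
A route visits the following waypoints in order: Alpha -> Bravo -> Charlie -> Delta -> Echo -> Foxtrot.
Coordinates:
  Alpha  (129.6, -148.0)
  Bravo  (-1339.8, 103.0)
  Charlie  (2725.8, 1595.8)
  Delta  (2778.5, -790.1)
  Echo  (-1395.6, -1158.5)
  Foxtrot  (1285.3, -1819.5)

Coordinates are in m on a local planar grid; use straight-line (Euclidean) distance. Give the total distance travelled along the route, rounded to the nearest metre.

15160 m

Leg distances:
Alpha→Bravo: 1490.7 m  (cumulative 1490.7 m)
Bravo→Charlie: 4331.0 m  (cumulative 5821.7 m)
Charlie→Delta: 2386.5 m  (cumulative 8208.2 m)
Delta→Echo: 4190.3 m  (cumulative 12398.5 m)
Echo→Foxtrot: 2761.2 m  (cumulative 15159.7 m)
Total route length ≈ 15160 m.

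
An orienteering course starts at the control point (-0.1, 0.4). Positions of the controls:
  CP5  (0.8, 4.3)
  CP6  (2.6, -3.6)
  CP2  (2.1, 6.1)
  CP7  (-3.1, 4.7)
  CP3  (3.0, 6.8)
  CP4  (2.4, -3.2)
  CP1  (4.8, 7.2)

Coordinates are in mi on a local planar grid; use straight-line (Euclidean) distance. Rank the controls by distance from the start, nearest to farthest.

Distance from the start at (-0.1, 0.4) to each:
CP5 (0.8, 4.3): 4.0 mi
CP4 (2.4, -3.2): 4.4 mi
CP6 (2.6, -3.6): 4.8 mi
CP7 (-3.1, 4.7): 5.2 mi
CP2 (2.1, 6.1): 6.1 mi
CP3 (3.0, 6.8): 7.1 mi
CP1 (4.8, 7.2): 8.4 mi

CP5, CP4, CP6, CP7, CP2, CP3, CP1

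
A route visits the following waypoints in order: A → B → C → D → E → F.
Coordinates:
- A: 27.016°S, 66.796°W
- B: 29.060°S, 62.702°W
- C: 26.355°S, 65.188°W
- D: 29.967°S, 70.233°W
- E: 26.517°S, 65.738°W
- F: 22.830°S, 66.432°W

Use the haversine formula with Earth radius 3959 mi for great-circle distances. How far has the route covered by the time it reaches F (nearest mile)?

Leg distances:
A→B: 286.8 mi  (cumulative 286.8 mi)
B→C: 240.9 mi  (cumulative 527.8 mi)
C→D: 395.8 mi  (cumulative 923.6 mi)
D→E: 362.8 mi  (cumulative 1286.4 mi)
E→F: 258.5 mi  (cumulative 1544.9 mi)
Cumulative distance at F ≈ 1545 mi.

1545 mi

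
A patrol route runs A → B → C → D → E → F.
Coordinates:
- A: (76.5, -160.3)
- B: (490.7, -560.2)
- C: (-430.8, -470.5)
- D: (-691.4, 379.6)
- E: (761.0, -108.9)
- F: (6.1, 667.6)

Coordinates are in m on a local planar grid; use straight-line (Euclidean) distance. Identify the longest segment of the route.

D–E

Leg distances:
A→B: 575.7 m
B→C: 925.9 m
C→D: 889.1 m
D→E: 1532.4 m
E→F: 1083.0 m
The longest leg is D–E at 1532.4 m.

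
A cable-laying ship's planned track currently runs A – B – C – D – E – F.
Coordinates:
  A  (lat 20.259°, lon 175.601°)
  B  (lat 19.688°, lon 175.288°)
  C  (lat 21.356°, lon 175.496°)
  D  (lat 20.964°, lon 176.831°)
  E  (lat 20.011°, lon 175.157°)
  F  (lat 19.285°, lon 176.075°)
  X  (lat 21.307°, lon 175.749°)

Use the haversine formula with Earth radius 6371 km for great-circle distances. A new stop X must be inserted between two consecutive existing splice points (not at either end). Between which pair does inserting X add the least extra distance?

between C and D

Added distance for inserting X between each consecutive pair:
A–B: 232.4 km
B–C: 26.3 km
C–D: 0.2 km
D–E: 71.2 km
E–F: 258.6 km
Smallest added distance is 0.2 km, inserting between C and D.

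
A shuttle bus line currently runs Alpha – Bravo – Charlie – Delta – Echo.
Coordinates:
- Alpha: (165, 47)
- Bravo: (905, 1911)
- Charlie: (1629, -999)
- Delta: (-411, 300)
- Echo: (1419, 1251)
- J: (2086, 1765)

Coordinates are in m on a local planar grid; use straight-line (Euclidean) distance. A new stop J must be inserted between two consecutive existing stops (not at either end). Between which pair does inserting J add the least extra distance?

Added distance for inserting J between each consecutive pair:
Alpha–Bravo: 1761.6 m
Bravo–Charlie: 992.8 m
Charlie–Delta: 3278.1 m
Delta–Echo: 1674.8 m
Smallest added distance is 992.8 m, inserting between Bravo and Charlie.

between Bravo and Charlie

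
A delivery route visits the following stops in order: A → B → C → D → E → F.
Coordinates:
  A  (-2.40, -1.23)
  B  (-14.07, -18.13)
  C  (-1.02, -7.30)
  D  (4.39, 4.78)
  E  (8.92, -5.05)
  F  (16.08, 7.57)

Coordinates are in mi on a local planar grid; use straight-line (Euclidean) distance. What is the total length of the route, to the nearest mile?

76 mi

Leg distances:
A→B: 20.5 mi  (cumulative 20.5 mi)
B→C: 17.0 mi  (cumulative 37.5 mi)
C→D: 13.2 mi  (cumulative 50.7 mi)
D→E: 10.8 mi  (cumulative 61.6 mi)
E→F: 14.5 mi  (cumulative 76.1 mi)
Total route length ≈ 76 mi.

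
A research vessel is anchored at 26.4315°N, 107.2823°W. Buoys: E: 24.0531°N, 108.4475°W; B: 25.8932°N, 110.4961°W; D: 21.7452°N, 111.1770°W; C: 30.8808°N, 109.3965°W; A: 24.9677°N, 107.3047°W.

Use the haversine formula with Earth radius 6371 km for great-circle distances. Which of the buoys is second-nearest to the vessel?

E

Distance to each, sorted:
A: 162.8 km
E: 289.3 km
B: 326.3 km
C: 536.0 km
D: 654.0 km
The second-nearest is E at 289.3 km.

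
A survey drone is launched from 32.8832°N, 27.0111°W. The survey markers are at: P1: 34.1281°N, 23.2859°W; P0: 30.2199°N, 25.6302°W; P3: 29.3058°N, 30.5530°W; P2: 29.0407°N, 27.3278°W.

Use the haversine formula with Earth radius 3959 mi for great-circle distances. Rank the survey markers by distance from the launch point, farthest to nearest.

Computing each great-circle distance from 32.8832°N, 27.0111°W:
P3 29.3058°N, 30.5530°W: 324.0 mi
P2 29.0407°N, 27.3278°W: 266.2 mi
P1 34.1281°N, 23.2859°W: 231.2 mi
P0 30.2199°N, 25.6302°W: 201.2 mi

P3, P2, P1, P0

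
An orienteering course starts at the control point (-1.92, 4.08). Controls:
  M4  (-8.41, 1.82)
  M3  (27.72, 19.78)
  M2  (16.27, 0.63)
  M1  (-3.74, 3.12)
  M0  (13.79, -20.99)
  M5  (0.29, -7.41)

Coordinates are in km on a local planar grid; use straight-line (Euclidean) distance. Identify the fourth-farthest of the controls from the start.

Distances from the start ((-1.92, 4.08)):
M3: 33.5 km
M0: 29.6 km
M2: 18.5 km
M5: 11.7 km
M4: 6.9 km
M1: 2.1 km
The fourth-farthest is M5 at 11.7 km.

M5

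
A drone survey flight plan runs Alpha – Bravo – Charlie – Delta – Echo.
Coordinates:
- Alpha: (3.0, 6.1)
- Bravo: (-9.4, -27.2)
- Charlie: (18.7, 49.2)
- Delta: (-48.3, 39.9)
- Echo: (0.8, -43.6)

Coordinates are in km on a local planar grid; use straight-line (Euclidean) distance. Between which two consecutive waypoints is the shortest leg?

Alpha–Bravo

Leg distances:
Alpha→Bravo: 35.5 km
Bravo→Charlie: 81.4 km
Charlie→Delta: 67.6 km
Delta→Echo: 96.9 km
The shortest leg is Alpha–Bravo at 35.5 km.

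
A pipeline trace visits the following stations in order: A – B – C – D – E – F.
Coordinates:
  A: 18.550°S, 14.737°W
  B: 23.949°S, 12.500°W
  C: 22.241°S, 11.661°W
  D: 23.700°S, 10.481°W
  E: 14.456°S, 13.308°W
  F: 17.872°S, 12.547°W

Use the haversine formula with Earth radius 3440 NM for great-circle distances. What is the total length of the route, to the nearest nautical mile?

Leg distances:
A→B: 347.5 NM  (cumulative 347.5 NM)
B→C: 112.5 NM  (cumulative 460.0 NM)
C→D: 109.2 NM  (cumulative 569.2 NM)
D→E: 577.7 NM  (cumulative 1146.9 NM)
E→F: 209.7 NM  (cumulative 1356.6 NM)
Total route length ≈ 1357 NM.

1357 NM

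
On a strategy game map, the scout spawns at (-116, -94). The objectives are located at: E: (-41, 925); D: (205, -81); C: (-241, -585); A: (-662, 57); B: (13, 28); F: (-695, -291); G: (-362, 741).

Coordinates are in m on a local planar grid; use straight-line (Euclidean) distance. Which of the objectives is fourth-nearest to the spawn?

A

Distances from the spawn ((-116, -94)):
B: 177.6 m
D: 321.3 m
C: 506.7 m
A: 566.5 m
F: 611.6 m
G: 870.5 m
E: 1021.8 m
The fourth-nearest is A at 566.5 m.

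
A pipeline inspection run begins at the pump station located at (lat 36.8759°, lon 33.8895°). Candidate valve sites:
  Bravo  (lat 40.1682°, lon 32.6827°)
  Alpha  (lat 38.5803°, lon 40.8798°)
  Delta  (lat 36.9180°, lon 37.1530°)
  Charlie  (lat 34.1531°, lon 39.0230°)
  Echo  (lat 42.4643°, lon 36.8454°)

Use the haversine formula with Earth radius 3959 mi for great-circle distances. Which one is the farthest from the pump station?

Distance to each, sorted:
Echo: 416.8 mi
Alpha: 399.6 mi
Charlie: 344.5 mi
Bravo: 236.7 mi
Delta: 180.4 mi
The farthest is Echo at 416.8 mi.

Echo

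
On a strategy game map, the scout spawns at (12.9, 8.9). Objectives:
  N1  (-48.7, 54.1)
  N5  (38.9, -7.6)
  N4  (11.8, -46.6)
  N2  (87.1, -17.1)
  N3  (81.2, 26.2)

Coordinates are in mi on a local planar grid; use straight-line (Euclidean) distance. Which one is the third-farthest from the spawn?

Distances from the spawn ((12.9, 8.9)):
N2: 78.6 mi
N1: 76.4 mi
N3: 70.5 mi
N4: 55.5 mi
N5: 30.8 mi
The third-farthest is N3 at 70.5 mi.

N3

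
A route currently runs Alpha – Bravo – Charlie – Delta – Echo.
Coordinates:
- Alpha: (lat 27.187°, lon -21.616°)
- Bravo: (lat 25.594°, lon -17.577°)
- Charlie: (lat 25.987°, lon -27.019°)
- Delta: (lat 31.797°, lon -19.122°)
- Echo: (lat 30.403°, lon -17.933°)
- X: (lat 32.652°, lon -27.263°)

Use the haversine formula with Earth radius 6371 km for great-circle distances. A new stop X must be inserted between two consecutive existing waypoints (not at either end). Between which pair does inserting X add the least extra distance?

Added distance for inserting X between each consecutive pair:
Alpha–Bravo: 1600.0 km
Bravo–Charlie: 1019.5 km
Charlie–Delta: 509.4 km
Delta–Echo: 1498.2 km
Smallest added distance is 509.4 km, inserting between Charlie and Delta.

between Charlie and Delta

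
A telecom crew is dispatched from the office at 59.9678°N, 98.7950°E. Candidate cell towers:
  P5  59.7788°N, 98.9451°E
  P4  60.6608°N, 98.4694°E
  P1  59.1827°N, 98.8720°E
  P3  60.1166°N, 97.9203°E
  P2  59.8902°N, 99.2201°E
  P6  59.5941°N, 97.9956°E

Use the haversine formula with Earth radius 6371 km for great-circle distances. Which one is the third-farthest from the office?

P6

Distances from the office (59.9678°N, 98.7950°E):
P1: 87.4 km
P4: 79.1 km
P6: 61.1 km
P3: 51.3 km
P2: 25.2 km
P5: 22.6 km
The third-farthest is P6 at 61.1 km.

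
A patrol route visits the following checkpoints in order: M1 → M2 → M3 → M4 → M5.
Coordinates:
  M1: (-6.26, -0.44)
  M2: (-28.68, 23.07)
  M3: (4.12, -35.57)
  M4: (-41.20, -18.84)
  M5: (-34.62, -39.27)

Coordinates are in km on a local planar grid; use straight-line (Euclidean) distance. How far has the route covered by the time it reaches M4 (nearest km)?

Leg distances:
M1→M2: 32.5 km  (cumulative 32.5 km)
M2→M3: 67.2 km  (cumulative 99.7 km)
M3→M4: 48.3 km  (cumulative 148.0 km)
Cumulative distance at M4 ≈ 148 km.

148 km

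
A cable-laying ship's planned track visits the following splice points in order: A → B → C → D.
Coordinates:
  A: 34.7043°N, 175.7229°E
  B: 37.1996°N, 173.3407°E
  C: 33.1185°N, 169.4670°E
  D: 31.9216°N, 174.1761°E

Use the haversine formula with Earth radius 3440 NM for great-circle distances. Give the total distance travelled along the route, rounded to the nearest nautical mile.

748 NM

Leg distances:
A→B: 189.3 NM  (cumulative 189.3 NM)
B→C: 310.1 NM  (cumulative 499.4 NM)
C→D: 249.0 NM  (cumulative 748.4 NM)
Total route length ≈ 748 NM.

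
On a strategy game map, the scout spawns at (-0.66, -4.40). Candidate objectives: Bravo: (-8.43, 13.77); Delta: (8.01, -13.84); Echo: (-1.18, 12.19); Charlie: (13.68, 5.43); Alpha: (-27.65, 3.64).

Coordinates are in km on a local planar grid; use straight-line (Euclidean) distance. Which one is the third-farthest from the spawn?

Charlie

Distances from the spawn ((-0.66, -4.40)):
Alpha: 28.2 km
Bravo: 19.8 km
Charlie: 17.4 km
Echo: 16.6 km
Delta: 12.8 km
The third-farthest is Charlie at 17.4 km.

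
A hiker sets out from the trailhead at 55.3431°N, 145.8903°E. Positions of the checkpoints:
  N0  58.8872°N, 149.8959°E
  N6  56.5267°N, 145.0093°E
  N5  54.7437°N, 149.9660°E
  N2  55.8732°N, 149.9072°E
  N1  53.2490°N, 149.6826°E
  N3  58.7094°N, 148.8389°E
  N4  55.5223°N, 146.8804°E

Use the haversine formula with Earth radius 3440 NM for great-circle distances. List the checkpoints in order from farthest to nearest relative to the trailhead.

N0, N3, N1, N5, N2, N6, N4

Distance from the trailhead at 55.3431°N, 145.8903°E to each:
N0 58.8872°N, 149.8959°E: 249.6 NM
N3 58.7094°N, 148.8389°E: 223.9 NM
N1 53.2490°N, 149.6826°E: 182.9 NM
N5 54.7437°N, 149.9660°E: 144.7 NM
N2 55.8732°N, 149.9072°E: 139.9 NM
N6 56.5267°N, 145.0093°E: 77.0 NM
N4 55.5223°N, 146.8804°E: 35.4 NM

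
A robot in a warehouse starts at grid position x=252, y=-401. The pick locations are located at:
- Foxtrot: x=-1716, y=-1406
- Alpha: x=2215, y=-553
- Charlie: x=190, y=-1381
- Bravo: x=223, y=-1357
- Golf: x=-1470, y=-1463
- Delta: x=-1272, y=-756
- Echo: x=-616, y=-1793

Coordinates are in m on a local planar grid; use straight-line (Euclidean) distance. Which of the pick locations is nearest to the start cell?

Distance to each, sorted:
Bravo: 956.4 m
Charlie: 982.0 m
Delta: 1564.8 m
Echo: 1640.5 m
Alpha: 1968.9 m
Golf: 2023.1 m
Foxtrot: 2209.8 m
The nearest is Bravo at 956.4 m.

Bravo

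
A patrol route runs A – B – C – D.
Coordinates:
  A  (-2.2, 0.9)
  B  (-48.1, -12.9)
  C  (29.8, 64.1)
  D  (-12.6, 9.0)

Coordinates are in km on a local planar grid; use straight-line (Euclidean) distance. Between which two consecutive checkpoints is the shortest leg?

Leg distances:
A→B: 47.9 km
B→C: 109.5 km
C→D: 69.5 km
The shortest leg is A–B at 47.9 km.

A–B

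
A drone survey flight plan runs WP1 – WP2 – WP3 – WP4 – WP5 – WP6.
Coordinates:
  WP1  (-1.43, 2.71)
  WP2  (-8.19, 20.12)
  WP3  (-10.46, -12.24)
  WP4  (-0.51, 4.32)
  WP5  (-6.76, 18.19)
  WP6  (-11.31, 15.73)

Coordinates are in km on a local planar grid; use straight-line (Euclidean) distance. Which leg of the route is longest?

WP2–WP3

Leg distances:
WP1→WP2: 18.7 km
WP2→WP3: 32.4 km
WP3→WP4: 19.3 km
WP4→WP5: 15.2 km
WP5→WP6: 5.2 km
The longest leg is WP2–WP3 at 32.4 km.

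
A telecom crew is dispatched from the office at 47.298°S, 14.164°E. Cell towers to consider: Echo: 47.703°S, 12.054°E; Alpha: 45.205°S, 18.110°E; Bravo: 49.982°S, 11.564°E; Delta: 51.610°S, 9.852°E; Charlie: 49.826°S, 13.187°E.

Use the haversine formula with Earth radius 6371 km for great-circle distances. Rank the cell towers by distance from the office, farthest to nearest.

Delta, Alpha, Bravo, Charlie, Echo

Distances from the office:
Delta 51.610°S, 9.852°E: 571.6 km
Alpha 45.205°S, 18.110°E: 382.3 km
Bravo 49.982°S, 11.564°E: 354.3 km
Charlie 49.826°S, 13.187°E: 290.1 km
Echo 47.703°S, 12.054°E: 164.8 km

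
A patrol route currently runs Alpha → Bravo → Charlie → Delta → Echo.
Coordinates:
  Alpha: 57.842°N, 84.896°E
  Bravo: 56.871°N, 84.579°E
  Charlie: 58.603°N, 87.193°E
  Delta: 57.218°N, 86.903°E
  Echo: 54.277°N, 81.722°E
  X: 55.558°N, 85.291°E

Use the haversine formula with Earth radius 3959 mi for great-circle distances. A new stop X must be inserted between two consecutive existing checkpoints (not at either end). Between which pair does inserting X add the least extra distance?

Added distance for inserting X between each consecutive pair:
Alpha–Bravo: 185.2 mi
Bravo–Charlie: 163.3 mi
Charlie–Delta: 256.1 mi
Delta–Echo: 11.3 mi
Smallest added distance is 11.3 mi, inserting between Delta and Echo.

between Delta and Echo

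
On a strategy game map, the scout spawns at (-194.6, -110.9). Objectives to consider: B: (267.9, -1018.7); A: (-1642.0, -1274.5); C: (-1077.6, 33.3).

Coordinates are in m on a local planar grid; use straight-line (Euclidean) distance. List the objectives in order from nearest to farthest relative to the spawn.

C, B, A

Computing each straight-line distance from (-194.6, -110.9):
C (-1077.6, 33.3): 894.7 m
B (267.9, -1018.7): 1018.8 m
A (-1642.0, -1274.5): 1857.1 m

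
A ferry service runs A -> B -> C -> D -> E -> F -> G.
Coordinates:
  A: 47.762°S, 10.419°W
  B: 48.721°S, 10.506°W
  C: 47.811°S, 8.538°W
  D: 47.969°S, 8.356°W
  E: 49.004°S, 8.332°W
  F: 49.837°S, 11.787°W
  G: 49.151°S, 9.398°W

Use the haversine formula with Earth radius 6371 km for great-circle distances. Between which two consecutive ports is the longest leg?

Leg distances:
A→B: 106.8 km
B→C: 177.4 km
C→D: 22.2 km
D→E: 115.1 km
E→F: 266.5 km
F→G: 188.6 km
The longest leg is E–F at 266.5 km.

E–F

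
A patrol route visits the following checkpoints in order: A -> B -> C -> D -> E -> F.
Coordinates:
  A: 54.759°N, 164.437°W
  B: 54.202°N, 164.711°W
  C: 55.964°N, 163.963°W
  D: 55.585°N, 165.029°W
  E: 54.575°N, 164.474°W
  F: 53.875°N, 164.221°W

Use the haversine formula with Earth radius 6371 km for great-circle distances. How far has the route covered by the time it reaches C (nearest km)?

Leg distances:
A→B: 64.4 km  (cumulative 64.4 km)
B→C: 201.6 km  (cumulative 266.0 km)
Cumulative distance at C ≈ 266 km.

266 km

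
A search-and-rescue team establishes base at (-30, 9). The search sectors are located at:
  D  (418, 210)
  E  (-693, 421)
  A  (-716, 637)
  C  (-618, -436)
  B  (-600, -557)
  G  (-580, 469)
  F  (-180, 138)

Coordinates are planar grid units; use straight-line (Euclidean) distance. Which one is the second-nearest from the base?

D

Distance to each, sorted:
F: 197.8
D: 491.0
G: 717.0
C: 737.4
E: 780.6
B: 803.3
A: 930.0
The second-nearest is D at 491.0.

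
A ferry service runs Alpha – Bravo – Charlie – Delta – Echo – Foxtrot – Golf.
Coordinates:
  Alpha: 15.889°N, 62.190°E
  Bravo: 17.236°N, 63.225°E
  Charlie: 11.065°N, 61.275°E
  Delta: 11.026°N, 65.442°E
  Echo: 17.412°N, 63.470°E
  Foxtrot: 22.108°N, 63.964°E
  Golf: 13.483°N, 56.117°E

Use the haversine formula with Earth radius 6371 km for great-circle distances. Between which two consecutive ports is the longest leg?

Leg distances:
Alpha→Bravo: 186.0 km
Bravo→Charlie: 717.6 km
Charlie→Delta: 454.8 km
Delta→Echo: 741.2 km
Echo→Foxtrot: 524.7 km
Foxtrot→Golf: 1268.2 km
The longest leg is Foxtrot–Golf at 1268.2 km.

Foxtrot–Golf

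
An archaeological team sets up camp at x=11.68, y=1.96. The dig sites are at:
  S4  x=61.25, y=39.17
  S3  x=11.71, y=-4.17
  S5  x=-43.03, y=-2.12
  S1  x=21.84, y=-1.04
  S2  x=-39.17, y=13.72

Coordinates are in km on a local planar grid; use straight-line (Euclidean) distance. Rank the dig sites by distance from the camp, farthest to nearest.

Computing each straight-line distance from x=11.68, y=1.96:
S4 x=61.25, y=39.17: 62.0 km
S5 x=-43.03, y=-2.12: 54.9 km
S2 x=-39.17, y=13.72: 52.2 km
S1 x=21.84, y=-1.04: 10.6 km
S3 x=11.71, y=-4.17: 6.1 km

S4, S5, S2, S1, S3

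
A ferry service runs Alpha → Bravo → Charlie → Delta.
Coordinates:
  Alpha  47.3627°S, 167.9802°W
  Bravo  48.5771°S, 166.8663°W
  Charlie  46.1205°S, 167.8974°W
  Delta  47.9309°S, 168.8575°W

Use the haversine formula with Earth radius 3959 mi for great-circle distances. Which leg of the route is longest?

Bravo–Charlie

Leg distances:
Alpha→Bravo: 98.5 mi
Bravo→Charlie: 176.5 mi
Charlie→Delta: 133.0 mi
The longest leg is Bravo–Charlie at 176.5 mi.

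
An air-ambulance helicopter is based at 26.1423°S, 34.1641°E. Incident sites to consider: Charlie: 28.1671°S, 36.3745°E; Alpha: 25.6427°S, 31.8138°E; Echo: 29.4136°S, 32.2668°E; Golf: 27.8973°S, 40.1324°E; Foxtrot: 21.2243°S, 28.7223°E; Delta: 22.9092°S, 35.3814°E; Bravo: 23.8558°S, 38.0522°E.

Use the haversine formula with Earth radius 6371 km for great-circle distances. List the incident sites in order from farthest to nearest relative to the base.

Computing each great-circle distance from 26.1423°S, 34.1641°E:
Foxtrot 21.2243°S, 28.7223°E: 778.3 km
Golf 27.8973°S, 40.1324°E: 622.5 km
Bravo 23.8558°S, 38.0522°E: 467.0 km
Echo 29.4136°S, 32.2668°E: 408.8 km
Delta 22.9092°S, 35.3814°E: 380.0 km
Charlie 28.1671°S, 36.3745°E: 313.9 km
Alpha 25.6427°S, 31.8138°E: 241.6 km

Foxtrot, Golf, Bravo, Echo, Delta, Charlie, Alpha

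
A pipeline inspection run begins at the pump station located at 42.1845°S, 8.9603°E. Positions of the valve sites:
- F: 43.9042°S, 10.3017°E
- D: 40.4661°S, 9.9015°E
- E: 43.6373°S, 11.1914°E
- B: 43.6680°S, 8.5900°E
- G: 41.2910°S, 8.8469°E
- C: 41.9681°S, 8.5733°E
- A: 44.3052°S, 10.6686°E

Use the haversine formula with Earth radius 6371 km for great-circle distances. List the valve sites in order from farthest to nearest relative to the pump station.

Computing each great-circle distance from 42.1845°S, 8.9603°E:
A 44.3052°S, 10.6686°E: 273.4 km
E 43.6373°S, 11.1914°E: 243.1 km
F 43.9042°S, 10.3017°E: 220.1 km
D 40.4661°S, 9.9015°E: 206.6 km
B 43.6680°S, 8.5900°E: 167.7 km
G 41.2910°S, 8.8469°E: 99.8 km
C 41.9681°S, 8.5733°E: 40.0 km

A, E, F, D, B, G, C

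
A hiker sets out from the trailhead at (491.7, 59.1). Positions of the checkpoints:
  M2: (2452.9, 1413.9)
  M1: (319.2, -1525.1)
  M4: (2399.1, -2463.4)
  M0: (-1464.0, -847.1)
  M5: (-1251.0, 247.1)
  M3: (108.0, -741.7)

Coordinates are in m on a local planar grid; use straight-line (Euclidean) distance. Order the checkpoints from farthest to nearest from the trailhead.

Distance from the trailhead at (491.7, 59.1) to each:
M4 (2399.1, -2463.4): 3162.5 m
M2 (2452.9, 1413.9): 2383.7 m
M0 (-1464.0, -847.1): 2155.4 m
M5 (-1251.0, 247.1): 1752.8 m
M1 (319.2, -1525.1): 1593.6 m
M3 (108.0, -741.7): 888.0 m

M4, M2, M0, M5, M1, M3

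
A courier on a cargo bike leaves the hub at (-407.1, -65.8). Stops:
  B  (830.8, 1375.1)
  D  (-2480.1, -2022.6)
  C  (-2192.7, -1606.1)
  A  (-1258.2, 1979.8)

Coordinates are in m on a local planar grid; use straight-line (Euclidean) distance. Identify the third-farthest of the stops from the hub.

Distances from the hub ((-407.1, -65.8)):
D: 2850.7 m
C: 2358.2 m
A: 2215.6 m
B: 1899.6 m
The third-farthest is A at 2215.6 m.

A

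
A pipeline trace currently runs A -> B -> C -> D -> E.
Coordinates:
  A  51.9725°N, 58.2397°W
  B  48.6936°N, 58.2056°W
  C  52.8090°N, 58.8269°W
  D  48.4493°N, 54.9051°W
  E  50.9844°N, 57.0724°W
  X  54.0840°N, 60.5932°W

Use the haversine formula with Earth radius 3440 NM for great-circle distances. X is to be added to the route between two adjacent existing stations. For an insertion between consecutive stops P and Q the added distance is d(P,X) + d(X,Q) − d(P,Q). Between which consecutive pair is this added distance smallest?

Added distance for inserting X between each consecutive pair:
A–B: 291.5 NM
B–C: 186.7 NM
C–D: 197.8 NM
D–E: 452.1 NM
Smallest added distance is 186.7 NM, inserting between B and C.

between B and C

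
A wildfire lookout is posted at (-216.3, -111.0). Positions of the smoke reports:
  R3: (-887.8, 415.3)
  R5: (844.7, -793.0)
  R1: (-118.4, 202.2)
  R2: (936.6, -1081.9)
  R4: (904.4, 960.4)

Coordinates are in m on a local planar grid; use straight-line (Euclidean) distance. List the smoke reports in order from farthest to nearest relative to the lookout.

Distances from the lookout:
R4 (904.4, 960.4): 1550.4 m
R2 (936.6, -1081.9): 1507.3 m
R5 (844.7, -793.0): 1261.3 m
R3 (-887.8, 415.3): 853.2 m
R1 (-118.4, 202.2): 328.1 m

R4, R2, R5, R3, R1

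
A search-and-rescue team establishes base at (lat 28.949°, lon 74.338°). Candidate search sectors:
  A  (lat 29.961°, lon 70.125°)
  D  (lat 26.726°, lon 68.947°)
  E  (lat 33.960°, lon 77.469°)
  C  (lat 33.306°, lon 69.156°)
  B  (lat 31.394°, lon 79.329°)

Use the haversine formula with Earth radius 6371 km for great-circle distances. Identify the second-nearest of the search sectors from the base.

B

Distance to each, sorted:
A: 423.1 km
B: 551.4 km
D: 584.8 km
E: 631.3 km
C: 691.2 km
The second-nearest is B at 551.4 km.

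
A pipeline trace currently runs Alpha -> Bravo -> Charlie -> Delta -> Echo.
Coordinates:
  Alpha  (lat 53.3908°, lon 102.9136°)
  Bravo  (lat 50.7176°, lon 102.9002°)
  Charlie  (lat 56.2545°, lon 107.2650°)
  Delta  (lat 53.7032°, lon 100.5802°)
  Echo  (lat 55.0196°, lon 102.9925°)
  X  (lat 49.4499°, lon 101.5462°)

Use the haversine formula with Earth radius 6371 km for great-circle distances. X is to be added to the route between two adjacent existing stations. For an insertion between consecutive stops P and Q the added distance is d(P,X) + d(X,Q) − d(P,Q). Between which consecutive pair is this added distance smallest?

Added distance for inserting X between each consecutive pair:
Alpha–Bravo: 322.0 km
Bravo–Charlie: 339.0 km
Charlie–Delta: 813.5 km
Delta–Echo: 890.6 km
Smallest added distance is 322.0 km, inserting between Alpha and Bravo.

between Alpha and Bravo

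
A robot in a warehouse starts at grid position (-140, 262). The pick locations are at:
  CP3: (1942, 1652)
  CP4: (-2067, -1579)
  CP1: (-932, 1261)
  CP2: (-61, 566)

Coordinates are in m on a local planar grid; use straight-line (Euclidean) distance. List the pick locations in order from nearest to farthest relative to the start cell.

CP2, CP1, CP3, CP4

Distance from the start cell at (-140, 262) to each:
CP2 (-61, 566): 314.1 m
CP1 (-932, 1261): 1274.9 m
CP3 (1942, 1652): 2503.4 m
CP4 (-2067, -1579): 2665.1 m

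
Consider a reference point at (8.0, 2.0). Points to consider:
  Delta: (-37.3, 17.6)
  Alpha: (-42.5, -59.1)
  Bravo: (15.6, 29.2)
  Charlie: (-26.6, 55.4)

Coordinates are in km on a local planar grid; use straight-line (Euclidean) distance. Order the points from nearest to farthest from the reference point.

Bravo, Delta, Charlie, Alpha

Distances from the reference point:
Bravo (15.6, 29.2): 28.2 km
Delta (-37.3, 17.6): 47.9 km
Charlie (-26.6, 55.4): 63.6 km
Alpha (-42.5, -59.1): 79.3 km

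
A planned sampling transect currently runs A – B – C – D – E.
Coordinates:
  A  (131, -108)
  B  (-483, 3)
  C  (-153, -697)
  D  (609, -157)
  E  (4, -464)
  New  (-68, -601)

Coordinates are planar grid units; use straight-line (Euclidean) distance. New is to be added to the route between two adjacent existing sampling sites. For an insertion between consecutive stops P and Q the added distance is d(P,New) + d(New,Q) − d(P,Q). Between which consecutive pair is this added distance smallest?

between C and D

Added distance for inserting New between each consecutive pair:
A–B: 640.5
B–C: 87.2
C–D: 3.9
D–E: 285.9
Smallest added distance is 3.9, inserting between C and D.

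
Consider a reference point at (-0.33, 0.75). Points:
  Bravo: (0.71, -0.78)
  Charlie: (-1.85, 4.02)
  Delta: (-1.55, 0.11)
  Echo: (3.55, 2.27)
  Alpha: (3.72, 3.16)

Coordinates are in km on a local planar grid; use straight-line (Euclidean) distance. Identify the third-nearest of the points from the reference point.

Distances from the reference point ((-0.33, 0.75)):
Delta: 1.4 km
Bravo: 1.9 km
Charlie: 3.6 km
Echo: 4.2 km
Alpha: 4.7 km
The third-nearest is Charlie at 3.6 km.

Charlie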